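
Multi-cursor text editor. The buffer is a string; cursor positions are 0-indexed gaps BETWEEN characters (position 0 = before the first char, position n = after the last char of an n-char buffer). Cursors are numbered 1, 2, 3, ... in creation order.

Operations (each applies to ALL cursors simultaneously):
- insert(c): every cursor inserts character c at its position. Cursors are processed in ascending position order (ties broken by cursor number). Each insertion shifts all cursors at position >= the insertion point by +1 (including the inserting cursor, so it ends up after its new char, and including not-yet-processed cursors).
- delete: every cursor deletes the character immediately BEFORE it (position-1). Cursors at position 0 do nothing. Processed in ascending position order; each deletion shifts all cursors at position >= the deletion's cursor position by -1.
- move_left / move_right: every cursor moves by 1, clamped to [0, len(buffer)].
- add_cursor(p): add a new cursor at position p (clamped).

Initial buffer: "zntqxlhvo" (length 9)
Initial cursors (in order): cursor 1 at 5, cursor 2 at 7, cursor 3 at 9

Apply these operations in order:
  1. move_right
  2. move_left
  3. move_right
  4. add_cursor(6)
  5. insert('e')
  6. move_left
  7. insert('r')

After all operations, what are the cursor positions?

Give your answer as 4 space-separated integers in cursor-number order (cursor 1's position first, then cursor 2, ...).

Answer: 9 13 16 9

Derivation:
After op 1 (move_right): buffer="zntqxlhvo" (len 9), cursors c1@6 c2@8 c3@9, authorship .........
After op 2 (move_left): buffer="zntqxlhvo" (len 9), cursors c1@5 c2@7 c3@8, authorship .........
After op 3 (move_right): buffer="zntqxlhvo" (len 9), cursors c1@6 c2@8 c3@9, authorship .........
After op 4 (add_cursor(6)): buffer="zntqxlhvo" (len 9), cursors c1@6 c4@6 c2@8 c3@9, authorship .........
After op 5 (insert('e')): buffer="zntqxleehveoe" (len 13), cursors c1@8 c4@8 c2@11 c3@13, authorship ......14..2.3
After op 6 (move_left): buffer="zntqxleehveoe" (len 13), cursors c1@7 c4@7 c2@10 c3@12, authorship ......14..2.3
After op 7 (insert('r')): buffer="zntqxlerrehvreore" (len 17), cursors c1@9 c4@9 c2@13 c3@16, authorship ......1144..22.33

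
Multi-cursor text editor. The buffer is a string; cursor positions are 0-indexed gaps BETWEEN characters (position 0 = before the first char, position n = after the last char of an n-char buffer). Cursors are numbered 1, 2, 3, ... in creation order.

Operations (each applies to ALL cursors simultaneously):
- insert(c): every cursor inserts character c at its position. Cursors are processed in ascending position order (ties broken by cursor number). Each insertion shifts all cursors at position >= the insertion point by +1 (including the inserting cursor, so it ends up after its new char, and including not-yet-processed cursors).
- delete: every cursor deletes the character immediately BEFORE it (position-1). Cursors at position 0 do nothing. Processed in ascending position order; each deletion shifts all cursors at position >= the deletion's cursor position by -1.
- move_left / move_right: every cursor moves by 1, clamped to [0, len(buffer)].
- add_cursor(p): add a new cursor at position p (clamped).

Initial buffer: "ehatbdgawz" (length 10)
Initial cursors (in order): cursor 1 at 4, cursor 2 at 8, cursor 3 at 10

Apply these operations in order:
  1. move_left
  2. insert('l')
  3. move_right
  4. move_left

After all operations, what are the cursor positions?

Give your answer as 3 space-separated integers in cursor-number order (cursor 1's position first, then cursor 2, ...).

Answer: 4 9 12

Derivation:
After op 1 (move_left): buffer="ehatbdgawz" (len 10), cursors c1@3 c2@7 c3@9, authorship ..........
After op 2 (insert('l')): buffer="ehaltbdglawlz" (len 13), cursors c1@4 c2@9 c3@12, authorship ...1....2..3.
After op 3 (move_right): buffer="ehaltbdglawlz" (len 13), cursors c1@5 c2@10 c3@13, authorship ...1....2..3.
After op 4 (move_left): buffer="ehaltbdglawlz" (len 13), cursors c1@4 c2@9 c3@12, authorship ...1....2..3.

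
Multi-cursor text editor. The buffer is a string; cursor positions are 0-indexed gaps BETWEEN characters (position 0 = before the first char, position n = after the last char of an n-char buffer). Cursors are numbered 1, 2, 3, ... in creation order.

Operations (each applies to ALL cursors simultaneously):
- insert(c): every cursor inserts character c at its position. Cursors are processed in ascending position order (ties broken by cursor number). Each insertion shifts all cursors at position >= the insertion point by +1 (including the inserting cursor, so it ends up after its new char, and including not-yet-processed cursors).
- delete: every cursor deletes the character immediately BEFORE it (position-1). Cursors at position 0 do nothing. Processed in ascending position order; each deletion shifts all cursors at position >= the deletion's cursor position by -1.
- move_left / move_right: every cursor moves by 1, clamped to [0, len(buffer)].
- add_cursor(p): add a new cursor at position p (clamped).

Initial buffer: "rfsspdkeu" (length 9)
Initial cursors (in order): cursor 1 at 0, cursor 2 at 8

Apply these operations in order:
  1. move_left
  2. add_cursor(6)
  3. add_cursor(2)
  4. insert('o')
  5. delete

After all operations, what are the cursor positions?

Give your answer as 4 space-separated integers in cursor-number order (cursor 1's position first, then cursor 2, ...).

After op 1 (move_left): buffer="rfsspdkeu" (len 9), cursors c1@0 c2@7, authorship .........
After op 2 (add_cursor(6)): buffer="rfsspdkeu" (len 9), cursors c1@0 c3@6 c2@7, authorship .........
After op 3 (add_cursor(2)): buffer="rfsspdkeu" (len 9), cursors c1@0 c4@2 c3@6 c2@7, authorship .........
After op 4 (insert('o')): buffer="orfosspdokoeu" (len 13), cursors c1@1 c4@4 c3@9 c2@11, authorship 1..4....3.2..
After op 5 (delete): buffer="rfsspdkeu" (len 9), cursors c1@0 c4@2 c3@6 c2@7, authorship .........

Answer: 0 7 6 2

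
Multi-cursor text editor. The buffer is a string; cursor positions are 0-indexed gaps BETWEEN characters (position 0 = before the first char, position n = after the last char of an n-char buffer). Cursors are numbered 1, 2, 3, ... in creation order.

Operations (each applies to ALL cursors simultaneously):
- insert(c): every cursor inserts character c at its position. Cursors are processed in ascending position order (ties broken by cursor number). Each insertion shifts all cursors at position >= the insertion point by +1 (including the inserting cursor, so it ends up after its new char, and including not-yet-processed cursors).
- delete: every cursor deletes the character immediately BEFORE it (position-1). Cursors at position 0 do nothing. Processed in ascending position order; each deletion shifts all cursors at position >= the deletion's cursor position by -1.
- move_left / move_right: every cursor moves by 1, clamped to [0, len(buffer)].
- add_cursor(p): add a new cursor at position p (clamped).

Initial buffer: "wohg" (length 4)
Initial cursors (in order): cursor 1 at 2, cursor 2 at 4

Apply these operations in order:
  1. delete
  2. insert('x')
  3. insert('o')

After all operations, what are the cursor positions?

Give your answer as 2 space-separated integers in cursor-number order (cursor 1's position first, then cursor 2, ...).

Answer: 3 6

Derivation:
After op 1 (delete): buffer="wh" (len 2), cursors c1@1 c2@2, authorship ..
After op 2 (insert('x')): buffer="wxhx" (len 4), cursors c1@2 c2@4, authorship .1.2
After op 3 (insert('o')): buffer="wxohxo" (len 6), cursors c1@3 c2@6, authorship .11.22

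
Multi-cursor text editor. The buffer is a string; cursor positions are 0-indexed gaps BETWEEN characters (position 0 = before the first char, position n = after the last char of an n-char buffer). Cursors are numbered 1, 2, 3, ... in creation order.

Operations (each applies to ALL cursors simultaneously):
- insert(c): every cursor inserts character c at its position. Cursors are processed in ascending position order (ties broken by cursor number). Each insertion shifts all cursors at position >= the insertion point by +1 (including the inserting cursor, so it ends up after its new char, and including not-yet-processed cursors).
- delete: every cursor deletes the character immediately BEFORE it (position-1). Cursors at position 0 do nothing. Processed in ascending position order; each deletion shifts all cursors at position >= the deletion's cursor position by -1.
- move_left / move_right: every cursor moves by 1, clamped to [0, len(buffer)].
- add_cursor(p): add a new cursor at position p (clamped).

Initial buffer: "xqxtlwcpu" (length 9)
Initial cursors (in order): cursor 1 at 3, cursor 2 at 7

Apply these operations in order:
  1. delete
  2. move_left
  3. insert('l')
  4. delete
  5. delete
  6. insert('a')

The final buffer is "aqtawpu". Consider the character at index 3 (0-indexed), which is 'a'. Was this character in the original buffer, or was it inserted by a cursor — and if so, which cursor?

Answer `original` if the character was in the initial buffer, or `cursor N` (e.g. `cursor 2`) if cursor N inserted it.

Answer: cursor 2

Derivation:
After op 1 (delete): buffer="xqtlwpu" (len 7), cursors c1@2 c2@5, authorship .......
After op 2 (move_left): buffer="xqtlwpu" (len 7), cursors c1@1 c2@4, authorship .......
After op 3 (insert('l')): buffer="xlqtllwpu" (len 9), cursors c1@2 c2@6, authorship .1...2...
After op 4 (delete): buffer="xqtlwpu" (len 7), cursors c1@1 c2@4, authorship .......
After op 5 (delete): buffer="qtwpu" (len 5), cursors c1@0 c2@2, authorship .....
After op 6 (insert('a')): buffer="aqtawpu" (len 7), cursors c1@1 c2@4, authorship 1..2...
Authorship (.=original, N=cursor N): 1 . . 2 . . .
Index 3: author = 2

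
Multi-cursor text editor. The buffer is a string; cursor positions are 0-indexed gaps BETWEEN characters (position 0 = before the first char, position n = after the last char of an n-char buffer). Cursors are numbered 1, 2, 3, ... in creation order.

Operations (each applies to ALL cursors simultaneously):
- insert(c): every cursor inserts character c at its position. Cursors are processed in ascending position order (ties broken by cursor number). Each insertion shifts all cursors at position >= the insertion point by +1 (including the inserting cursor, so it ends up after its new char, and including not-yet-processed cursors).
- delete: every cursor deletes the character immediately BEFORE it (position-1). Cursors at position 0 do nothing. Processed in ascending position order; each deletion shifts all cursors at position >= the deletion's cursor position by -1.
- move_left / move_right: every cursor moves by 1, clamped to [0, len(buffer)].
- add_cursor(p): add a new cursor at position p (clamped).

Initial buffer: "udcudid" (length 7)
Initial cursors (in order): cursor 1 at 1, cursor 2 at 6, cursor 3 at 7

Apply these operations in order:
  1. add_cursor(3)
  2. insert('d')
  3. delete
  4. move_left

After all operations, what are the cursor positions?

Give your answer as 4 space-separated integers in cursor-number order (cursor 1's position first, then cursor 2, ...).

After op 1 (add_cursor(3)): buffer="udcudid" (len 7), cursors c1@1 c4@3 c2@6 c3@7, authorship .......
After op 2 (insert('d')): buffer="uddcdudiddd" (len 11), cursors c1@2 c4@5 c2@9 c3@11, authorship .1..4...2.3
After op 3 (delete): buffer="udcudid" (len 7), cursors c1@1 c4@3 c2@6 c3@7, authorship .......
After op 4 (move_left): buffer="udcudid" (len 7), cursors c1@0 c4@2 c2@5 c3@6, authorship .......

Answer: 0 5 6 2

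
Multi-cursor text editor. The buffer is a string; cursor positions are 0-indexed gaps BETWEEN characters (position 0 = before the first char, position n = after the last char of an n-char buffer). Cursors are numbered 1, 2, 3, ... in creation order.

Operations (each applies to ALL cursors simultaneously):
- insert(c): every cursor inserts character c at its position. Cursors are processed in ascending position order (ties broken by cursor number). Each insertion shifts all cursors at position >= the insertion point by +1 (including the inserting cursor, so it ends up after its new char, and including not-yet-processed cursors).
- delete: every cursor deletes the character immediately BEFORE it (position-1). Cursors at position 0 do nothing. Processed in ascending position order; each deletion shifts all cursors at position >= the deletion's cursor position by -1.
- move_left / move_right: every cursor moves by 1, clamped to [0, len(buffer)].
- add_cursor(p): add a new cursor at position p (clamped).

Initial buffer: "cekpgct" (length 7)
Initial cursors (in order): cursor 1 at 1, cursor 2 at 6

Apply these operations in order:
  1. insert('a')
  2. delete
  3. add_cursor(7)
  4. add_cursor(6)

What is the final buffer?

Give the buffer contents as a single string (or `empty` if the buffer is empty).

After op 1 (insert('a')): buffer="caekpgcat" (len 9), cursors c1@2 c2@8, authorship .1.....2.
After op 2 (delete): buffer="cekpgct" (len 7), cursors c1@1 c2@6, authorship .......
After op 3 (add_cursor(7)): buffer="cekpgct" (len 7), cursors c1@1 c2@6 c3@7, authorship .......
After op 4 (add_cursor(6)): buffer="cekpgct" (len 7), cursors c1@1 c2@6 c4@6 c3@7, authorship .......

Answer: cekpgct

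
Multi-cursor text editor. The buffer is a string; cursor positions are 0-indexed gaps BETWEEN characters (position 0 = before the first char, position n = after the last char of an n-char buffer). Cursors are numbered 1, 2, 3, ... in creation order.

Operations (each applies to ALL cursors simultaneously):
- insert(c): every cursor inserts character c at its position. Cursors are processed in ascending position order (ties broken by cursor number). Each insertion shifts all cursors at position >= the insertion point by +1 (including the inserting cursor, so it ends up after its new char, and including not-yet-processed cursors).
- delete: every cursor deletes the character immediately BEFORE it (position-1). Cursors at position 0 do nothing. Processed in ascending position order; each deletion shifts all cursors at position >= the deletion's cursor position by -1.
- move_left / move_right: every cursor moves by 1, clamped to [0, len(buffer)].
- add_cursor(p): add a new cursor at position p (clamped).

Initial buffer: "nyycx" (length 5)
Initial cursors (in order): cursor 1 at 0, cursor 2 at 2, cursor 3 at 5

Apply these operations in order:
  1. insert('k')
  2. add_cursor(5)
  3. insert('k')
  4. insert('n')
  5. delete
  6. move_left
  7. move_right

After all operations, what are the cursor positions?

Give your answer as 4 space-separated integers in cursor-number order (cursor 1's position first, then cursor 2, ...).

After op 1 (insert('k')): buffer="knykycxk" (len 8), cursors c1@1 c2@4 c3@8, authorship 1..2...3
After op 2 (add_cursor(5)): buffer="knykycxk" (len 8), cursors c1@1 c2@4 c4@5 c3@8, authorship 1..2...3
After op 3 (insert('k')): buffer="kknykkykcxkk" (len 12), cursors c1@2 c2@6 c4@8 c3@12, authorship 11..22.4..33
After op 4 (insert('n')): buffer="kknnykknykncxkkn" (len 16), cursors c1@3 c2@8 c4@11 c3@16, authorship 111..222.44..333
After op 5 (delete): buffer="kknykkykcxkk" (len 12), cursors c1@2 c2@6 c4@8 c3@12, authorship 11..22.4..33
After op 6 (move_left): buffer="kknykkykcxkk" (len 12), cursors c1@1 c2@5 c4@7 c3@11, authorship 11..22.4..33
After op 7 (move_right): buffer="kknykkykcxkk" (len 12), cursors c1@2 c2@6 c4@8 c3@12, authorship 11..22.4..33

Answer: 2 6 12 8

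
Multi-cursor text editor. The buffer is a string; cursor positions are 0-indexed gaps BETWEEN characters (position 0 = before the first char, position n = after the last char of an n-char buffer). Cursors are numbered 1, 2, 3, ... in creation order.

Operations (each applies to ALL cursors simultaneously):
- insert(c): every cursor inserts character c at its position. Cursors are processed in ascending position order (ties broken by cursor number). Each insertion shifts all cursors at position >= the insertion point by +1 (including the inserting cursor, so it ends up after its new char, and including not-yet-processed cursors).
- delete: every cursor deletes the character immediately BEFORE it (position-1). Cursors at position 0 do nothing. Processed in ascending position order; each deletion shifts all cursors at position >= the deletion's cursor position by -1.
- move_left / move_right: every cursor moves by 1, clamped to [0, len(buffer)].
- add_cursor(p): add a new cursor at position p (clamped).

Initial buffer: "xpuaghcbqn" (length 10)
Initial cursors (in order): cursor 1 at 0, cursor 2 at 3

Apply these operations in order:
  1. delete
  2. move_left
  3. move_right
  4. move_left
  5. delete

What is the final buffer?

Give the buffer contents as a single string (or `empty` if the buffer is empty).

Answer: paghcbqn

Derivation:
After op 1 (delete): buffer="xpaghcbqn" (len 9), cursors c1@0 c2@2, authorship .........
After op 2 (move_left): buffer="xpaghcbqn" (len 9), cursors c1@0 c2@1, authorship .........
After op 3 (move_right): buffer="xpaghcbqn" (len 9), cursors c1@1 c2@2, authorship .........
After op 4 (move_left): buffer="xpaghcbqn" (len 9), cursors c1@0 c2@1, authorship .........
After op 5 (delete): buffer="paghcbqn" (len 8), cursors c1@0 c2@0, authorship ........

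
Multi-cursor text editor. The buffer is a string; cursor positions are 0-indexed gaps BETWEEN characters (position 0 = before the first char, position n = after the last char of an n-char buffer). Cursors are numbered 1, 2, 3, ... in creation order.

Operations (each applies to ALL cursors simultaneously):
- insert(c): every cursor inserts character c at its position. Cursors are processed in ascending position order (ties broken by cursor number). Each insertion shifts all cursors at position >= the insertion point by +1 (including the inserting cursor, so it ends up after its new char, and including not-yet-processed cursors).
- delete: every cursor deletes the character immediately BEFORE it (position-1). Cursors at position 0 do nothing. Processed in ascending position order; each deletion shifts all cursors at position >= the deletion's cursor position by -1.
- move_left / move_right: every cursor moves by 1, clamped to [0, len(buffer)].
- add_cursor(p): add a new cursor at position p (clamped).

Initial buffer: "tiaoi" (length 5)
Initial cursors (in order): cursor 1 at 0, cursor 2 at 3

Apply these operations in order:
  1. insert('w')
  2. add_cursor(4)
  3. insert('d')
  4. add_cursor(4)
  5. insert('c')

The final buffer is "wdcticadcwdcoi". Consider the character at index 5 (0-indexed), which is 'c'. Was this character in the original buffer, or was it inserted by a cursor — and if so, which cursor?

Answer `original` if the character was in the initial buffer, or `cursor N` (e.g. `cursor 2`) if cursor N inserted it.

Answer: cursor 4

Derivation:
After op 1 (insert('w')): buffer="wtiawoi" (len 7), cursors c1@1 c2@5, authorship 1...2..
After op 2 (add_cursor(4)): buffer="wtiawoi" (len 7), cursors c1@1 c3@4 c2@5, authorship 1...2..
After op 3 (insert('d')): buffer="wdtiadwdoi" (len 10), cursors c1@2 c3@6 c2@8, authorship 11...322..
After op 4 (add_cursor(4)): buffer="wdtiadwdoi" (len 10), cursors c1@2 c4@4 c3@6 c2@8, authorship 11...322..
After op 5 (insert('c')): buffer="wdcticadcwdcoi" (len 14), cursors c1@3 c4@6 c3@9 c2@12, authorship 111..4.33222..
Authorship (.=original, N=cursor N): 1 1 1 . . 4 . 3 3 2 2 2 . .
Index 5: author = 4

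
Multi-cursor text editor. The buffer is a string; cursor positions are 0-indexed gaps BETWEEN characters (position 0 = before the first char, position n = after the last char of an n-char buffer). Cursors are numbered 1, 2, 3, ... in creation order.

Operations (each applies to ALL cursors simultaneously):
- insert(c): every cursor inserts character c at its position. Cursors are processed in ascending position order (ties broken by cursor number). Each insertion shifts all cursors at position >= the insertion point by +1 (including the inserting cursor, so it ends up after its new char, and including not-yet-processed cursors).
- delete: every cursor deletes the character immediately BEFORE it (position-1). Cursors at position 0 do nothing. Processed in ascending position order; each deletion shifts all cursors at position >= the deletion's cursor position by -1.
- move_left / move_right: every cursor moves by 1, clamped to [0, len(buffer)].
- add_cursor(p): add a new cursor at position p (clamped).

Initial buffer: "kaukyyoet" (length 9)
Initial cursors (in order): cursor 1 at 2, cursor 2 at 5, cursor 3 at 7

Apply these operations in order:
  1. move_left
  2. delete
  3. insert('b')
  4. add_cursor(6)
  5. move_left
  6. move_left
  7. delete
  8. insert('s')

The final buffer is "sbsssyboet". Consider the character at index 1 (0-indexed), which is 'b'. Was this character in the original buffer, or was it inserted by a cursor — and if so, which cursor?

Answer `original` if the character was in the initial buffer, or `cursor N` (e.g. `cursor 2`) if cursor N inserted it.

After op 1 (move_left): buffer="kaukyyoet" (len 9), cursors c1@1 c2@4 c3@6, authorship .........
After op 2 (delete): buffer="auyoet" (len 6), cursors c1@0 c2@2 c3@3, authorship ......
After op 3 (insert('b')): buffer="baubyboet" (len 9), cursors c1@1 c2@4 c3@6, authorship 1..2.3...
After op 4 (add_cursor(6)): buffer="baubyboet" (len 9), cursors c1@1 c2@4 c3@6 c4@6, authorship 1..2.3...
After op 5 (move_left): buffer="baubyboet" (len 9), cursors c1@0 c2@3 c3@5 c4@5, authorship 1..2.3...
After op 6 (move_left): buffer="baubyboet" (len 9), cursors c1@0 c2@2 c3@4 c4@4, authorship 1..2.3...
After op 7 (delete): buffer="byboet" (len 6), cursors c1@0 c2@1 c3@1 c4@1, authorship 1.3...
After op 8 (insert('s')): buffer="sbsssyboet" (len 10), cursors c1@1 c2@5 c3@5 c4@5, authorship 11234.3...
Authorship (.=original, N=cursor N): 1 1 2 3 4 . 3 . . .
Index 1: author = 1

Answer: cursor 1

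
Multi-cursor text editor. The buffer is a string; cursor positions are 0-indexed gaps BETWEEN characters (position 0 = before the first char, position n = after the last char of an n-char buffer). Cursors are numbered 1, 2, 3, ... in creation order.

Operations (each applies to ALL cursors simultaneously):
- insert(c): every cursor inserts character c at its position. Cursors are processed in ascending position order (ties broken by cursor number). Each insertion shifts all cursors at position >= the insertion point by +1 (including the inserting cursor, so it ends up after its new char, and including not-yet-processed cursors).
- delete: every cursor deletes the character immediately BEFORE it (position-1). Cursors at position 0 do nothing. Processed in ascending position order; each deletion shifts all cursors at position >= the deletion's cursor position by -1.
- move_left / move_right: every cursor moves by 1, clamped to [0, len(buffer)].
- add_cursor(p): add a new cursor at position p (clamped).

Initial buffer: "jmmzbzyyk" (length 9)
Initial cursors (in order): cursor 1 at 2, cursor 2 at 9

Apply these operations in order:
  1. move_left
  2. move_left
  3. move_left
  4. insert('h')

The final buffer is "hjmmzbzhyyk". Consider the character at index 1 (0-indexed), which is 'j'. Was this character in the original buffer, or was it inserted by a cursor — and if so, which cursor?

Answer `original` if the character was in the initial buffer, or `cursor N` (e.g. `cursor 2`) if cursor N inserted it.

Answer: original

Derivation:
After op 1 (move_left): buffer="jmmzbzyyk" (len 9), cursors c1@1 c2@8, authorship .........
After op 2 (move_left): buffer="jmmzbzyyk" (len 9), cursors c1@0 c2@7, authorship .........
After op 3 (move_left): buffer="jmmzbzyyk" (len 9), cursors c1@0 c2@6, authorship .........
After op 4 (insert('h')): buffer="hjmmzbzhyyk" (len 11), cursors c1@1 c2@8, authorship 1......2...
Authorship (.=original, N=cursor N): 1 . . . . . . 2 . . .
Index 1: author = original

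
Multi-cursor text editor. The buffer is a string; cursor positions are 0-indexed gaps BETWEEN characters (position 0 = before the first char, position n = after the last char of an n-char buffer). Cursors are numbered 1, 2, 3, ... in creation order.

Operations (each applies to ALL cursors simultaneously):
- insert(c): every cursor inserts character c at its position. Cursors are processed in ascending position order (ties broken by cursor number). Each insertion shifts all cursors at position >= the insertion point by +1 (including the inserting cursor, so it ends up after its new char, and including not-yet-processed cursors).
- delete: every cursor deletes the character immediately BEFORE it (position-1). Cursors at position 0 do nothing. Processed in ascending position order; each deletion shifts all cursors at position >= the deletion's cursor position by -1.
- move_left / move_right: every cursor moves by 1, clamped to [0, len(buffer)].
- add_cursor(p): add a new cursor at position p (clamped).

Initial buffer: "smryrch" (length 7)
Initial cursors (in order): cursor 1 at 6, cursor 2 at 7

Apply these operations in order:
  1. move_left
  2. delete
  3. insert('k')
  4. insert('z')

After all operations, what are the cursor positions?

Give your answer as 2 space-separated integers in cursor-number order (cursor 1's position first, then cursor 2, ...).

After op 1 (move_left): buffer="smryrch" (len 7), cursors c1@5 c2@6, authorship .......
After op 2 (delete): buffer="smryh" (len 5), cursors c1@4 c2@4, authorship .....
After op 3 (insert('k')): buffer="smrykkh" (len 7), cursors c1@6 c2@6, authorship ....12.
After op 4 (insert('z')): buffer="smrykkzzh" (len 9), cursors c1@8 c2@8, authorship ....1212.

Answer: 8 8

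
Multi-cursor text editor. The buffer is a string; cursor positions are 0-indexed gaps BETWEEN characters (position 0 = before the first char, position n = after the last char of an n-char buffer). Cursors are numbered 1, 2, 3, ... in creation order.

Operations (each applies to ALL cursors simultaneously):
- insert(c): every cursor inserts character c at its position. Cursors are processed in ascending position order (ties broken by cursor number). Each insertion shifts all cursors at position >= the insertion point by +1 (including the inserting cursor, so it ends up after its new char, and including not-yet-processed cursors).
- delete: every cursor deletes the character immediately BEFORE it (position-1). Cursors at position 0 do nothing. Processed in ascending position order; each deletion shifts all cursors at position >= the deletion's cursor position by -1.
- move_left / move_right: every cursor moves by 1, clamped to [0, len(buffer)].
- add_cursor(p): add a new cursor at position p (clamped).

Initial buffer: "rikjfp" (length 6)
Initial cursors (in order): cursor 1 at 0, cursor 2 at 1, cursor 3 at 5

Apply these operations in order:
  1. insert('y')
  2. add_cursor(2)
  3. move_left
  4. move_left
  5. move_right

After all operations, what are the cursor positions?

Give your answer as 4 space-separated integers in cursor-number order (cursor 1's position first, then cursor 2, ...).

Answer: 1 2 7 1

Derivation:
After op 1 (insert('y')): buffer="yryikjfyp" (len 9), cursors c1@1 c2@3 c3@8, authorship 1.2....3.
After op 2 (add_cursor(2)): buffer="yryikjfyp" (len 9), cursors c1@1 c4@2 c2@3 c3@8, authorship 1.2....3.
After op 3 (move_left): buffer="yryikjfyp" (len 9), cursors c1@0 c4@1 c2@2 c3@7, authorship 1.2....3.
After op 4 (move_left): buffer="yryikjfyp" (len 9), cursors c1@0 c4@0 c2@1 c3@6, authorship 1.2....3.
After op 5 (move_right): buffer="yryikjfyp" (len 9), cursors c1@1 c4@1 c2@2 c3@7, authorship 1.2....3.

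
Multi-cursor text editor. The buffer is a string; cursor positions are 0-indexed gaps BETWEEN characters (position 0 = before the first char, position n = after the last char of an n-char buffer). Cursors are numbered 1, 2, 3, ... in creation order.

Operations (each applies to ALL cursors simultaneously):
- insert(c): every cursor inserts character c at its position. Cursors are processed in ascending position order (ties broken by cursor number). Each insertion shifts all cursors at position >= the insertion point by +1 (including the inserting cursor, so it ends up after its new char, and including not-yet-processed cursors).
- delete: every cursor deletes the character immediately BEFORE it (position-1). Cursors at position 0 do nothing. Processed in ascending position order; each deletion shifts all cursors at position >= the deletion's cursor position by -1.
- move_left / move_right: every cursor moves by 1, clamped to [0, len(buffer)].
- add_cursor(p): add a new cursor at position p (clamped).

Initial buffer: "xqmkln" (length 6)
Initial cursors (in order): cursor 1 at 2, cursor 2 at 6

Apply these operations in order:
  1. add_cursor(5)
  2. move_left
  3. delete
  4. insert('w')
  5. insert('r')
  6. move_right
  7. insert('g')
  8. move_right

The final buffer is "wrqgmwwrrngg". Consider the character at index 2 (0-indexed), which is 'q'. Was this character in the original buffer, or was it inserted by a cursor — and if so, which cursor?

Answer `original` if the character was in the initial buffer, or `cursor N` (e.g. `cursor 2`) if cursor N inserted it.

After op 1 (add_cursor(5)): buffer="xqmkln" (len 6), cursors c1@2 c3@5 c2@6, authorship ......
After op 2 (move_left): buffer="xqmkln" (len 6), cursors c1@1 c3@4 c2@5, authorship ......
After op 3 (delete): buffer="qmn" (len 3), cursors c1@0 c2@2 c3@2, authorship ...
After op 4 (insert('w')): buffer="wqmwwn" (len 6), cursors c1@1 c2@5 c3@5, authorship 1..23.
After op 5 (insert('r')): buffer="wrqmwwrrn" (len 9), cursors c1@2 c2@8 c3@8, authorship 11..2323.
After op 6 (move_right): buffer="wrqmwwrrn" (len 9), cursors c1@3 c2@9 c3@9, authorship 11..2323.
After op 7 (insert('g')): buffer="wrqgmwwrrngg" (len 12), cursors c1@4 c2@12 c3@12, authorship 11.1.2323.23
After op 8 (move_right): buffer="wrqgmwwrrngg" (len 12), cursors c1@5 c2@12 c3@12, authorship 11.1.2323.23
Authorship (.=original, N=cursor N): 1 1 . 1 . 2 3 2 3 . 2 3
Index 2: author = original

Answer: original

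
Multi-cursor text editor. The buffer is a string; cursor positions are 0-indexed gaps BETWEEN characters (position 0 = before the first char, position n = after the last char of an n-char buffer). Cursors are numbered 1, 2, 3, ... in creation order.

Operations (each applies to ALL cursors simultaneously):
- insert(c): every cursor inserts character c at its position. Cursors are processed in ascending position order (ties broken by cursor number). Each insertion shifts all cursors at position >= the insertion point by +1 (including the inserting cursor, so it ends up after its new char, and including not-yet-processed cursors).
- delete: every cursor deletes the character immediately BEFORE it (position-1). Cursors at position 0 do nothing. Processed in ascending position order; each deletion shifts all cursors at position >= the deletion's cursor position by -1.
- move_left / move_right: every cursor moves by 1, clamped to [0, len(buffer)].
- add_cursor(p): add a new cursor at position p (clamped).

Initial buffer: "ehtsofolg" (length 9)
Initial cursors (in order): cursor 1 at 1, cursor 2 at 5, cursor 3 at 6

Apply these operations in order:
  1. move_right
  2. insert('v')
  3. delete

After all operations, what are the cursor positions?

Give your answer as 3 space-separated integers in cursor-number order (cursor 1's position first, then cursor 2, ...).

Answer: 2 6 7

Derivation:
After op 1 (move_right): buffer="ehtsofolg" (len 9), cursors c1@2 c2@6 c3@7, authorship .........
After op 2 (insert('v')): buffer="ehvtsofvovlg" (len 12), cursors c1@3 c2@8 c3@10, authorship ..1....2.3..
After op 3 (delete): buffer="ehtsofolg" (len 9), cursors c1@2 c2@6 c3@7, authorship .........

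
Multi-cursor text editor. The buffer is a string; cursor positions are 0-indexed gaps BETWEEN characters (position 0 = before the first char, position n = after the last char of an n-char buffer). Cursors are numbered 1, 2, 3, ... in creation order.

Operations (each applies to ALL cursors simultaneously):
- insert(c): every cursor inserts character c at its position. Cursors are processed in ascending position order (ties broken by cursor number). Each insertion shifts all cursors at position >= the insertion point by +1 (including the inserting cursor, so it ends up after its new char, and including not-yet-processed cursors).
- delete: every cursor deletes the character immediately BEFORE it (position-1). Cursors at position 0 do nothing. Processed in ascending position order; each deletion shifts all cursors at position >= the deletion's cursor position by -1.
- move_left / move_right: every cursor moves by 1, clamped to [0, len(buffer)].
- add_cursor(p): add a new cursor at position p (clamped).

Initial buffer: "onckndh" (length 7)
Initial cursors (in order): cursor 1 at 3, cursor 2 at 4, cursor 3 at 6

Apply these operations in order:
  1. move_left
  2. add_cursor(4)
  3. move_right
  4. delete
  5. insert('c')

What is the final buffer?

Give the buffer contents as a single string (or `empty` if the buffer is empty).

Answer: oncccch

Derivation:
After op 1 (move_left): buffer="onckndh" (len 7), cursors c1@2 c2@3 c3@5, authorship .......
After op 2 (add_cursor(4)): buffer="onckndh" (len 7), cursors c1@2 c2@3 c4@4 c3@5, authorship .......
After op 3 (move_right): buffer="onckndh" (len 7), cursors c1@3 c2@4 c4@5 c3@6, authorship .......
After op 4 (delete): buffer="onh" (len 3), cursors c1@2 c2@2 c3@2 c4@2, authorship ...
After op 5 (insert('c')): buffer="oncccch" (len 7), cursors c1@6 c2@6 c3@6 c4@6, authorship ..1234.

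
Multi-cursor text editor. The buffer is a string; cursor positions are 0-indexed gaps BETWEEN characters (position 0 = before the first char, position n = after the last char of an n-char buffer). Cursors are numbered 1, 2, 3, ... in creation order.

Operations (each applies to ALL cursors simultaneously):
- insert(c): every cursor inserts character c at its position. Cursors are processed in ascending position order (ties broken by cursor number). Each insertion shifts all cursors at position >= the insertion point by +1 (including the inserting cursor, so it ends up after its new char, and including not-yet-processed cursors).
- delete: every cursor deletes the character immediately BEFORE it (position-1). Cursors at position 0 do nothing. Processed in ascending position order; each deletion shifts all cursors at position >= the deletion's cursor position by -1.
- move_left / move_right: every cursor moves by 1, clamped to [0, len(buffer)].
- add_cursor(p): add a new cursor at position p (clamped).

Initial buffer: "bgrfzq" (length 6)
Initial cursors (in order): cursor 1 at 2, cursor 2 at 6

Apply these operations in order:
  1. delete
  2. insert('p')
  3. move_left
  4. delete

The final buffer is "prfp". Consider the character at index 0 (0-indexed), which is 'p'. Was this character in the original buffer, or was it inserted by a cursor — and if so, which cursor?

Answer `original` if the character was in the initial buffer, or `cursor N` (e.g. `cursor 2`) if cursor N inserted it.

After op 1 (delete): buffer="brfz" (len 4), cursors c1@1 c2@4, authorship ....
After op 2 (insert('p')): buffer="bprfzp" (len 6), cursors c1@2 c2@6, authorship .1...2
After op 3 (move_left): buffer="bprfzp" (len 6), cursors c1@1 c2@5, authorship .1...2
After op 4 (delete): buffer="prfp" (len 4), cursors c1@0 c2@3, authorship 1..2
Authorship (.=original, N=cursor N): 1 . . 2
Index 0: author = 1

Answer: cursor 1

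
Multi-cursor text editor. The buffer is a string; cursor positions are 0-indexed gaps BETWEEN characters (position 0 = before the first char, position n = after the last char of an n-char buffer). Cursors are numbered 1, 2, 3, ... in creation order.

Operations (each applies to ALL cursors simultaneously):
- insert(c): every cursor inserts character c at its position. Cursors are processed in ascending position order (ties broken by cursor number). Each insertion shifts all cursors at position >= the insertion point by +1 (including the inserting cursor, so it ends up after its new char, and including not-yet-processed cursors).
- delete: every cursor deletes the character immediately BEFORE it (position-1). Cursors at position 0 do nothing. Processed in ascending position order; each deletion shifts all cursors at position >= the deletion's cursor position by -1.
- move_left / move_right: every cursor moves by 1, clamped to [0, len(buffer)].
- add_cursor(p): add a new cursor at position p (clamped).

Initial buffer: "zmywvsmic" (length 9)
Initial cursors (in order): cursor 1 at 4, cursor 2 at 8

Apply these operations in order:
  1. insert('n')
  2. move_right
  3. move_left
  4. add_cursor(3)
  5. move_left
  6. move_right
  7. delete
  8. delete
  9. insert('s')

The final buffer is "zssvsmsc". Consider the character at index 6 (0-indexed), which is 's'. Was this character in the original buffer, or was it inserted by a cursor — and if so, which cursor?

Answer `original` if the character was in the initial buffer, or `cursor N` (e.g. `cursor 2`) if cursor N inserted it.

Answer: cursor 2

Derivation:
After op 1 (insert('n')): buffer="zmywnvsminc" (len 11), cursors c1@5 c2@10, authorship ....1....2.
After op 2 (move_right): buffer="zmywnvsminc" (len 11), cursors c1@6 c2@11, authorship ....1....2.
After op 3 (move_left): buffer="zmywnvsminc" (len 11), cursors c1@5 c2@10, authorship ....1....2.
After op 4 (add_cursor(3)): buffer="zmywnvsminc" (len 11), cursors c3@3 c1@5 c2@10, authorship ....1....2.
After op 5 (move_left): buffer="zmywnvsminc" (len 11), cursors c3@2 c1@4 c2@9, authorship ....1....2.
After op 6 (move_right): buffer="zmywnvsminc" (len 11), cursors c3@3 c1@5 c2@10, authorship ....1....2.
After op 7 (delete): buffer="zmwvsmic" (len 8), cursors c3@2 c1@3 c2@7, authorship ........
After op 8 (delete): buffer="zvsmc" (len 5), cursors c1@1 c3@1 c2@4, authorship .....
After op 9 (insert('s')): buffer="zssvsmsc" (len 8), cursors c1@3 c3@3 c2@7, authorship .13...2.
Authorship (.=original, N=cursor N): . 1 3 . . . 2 .
Index 6: author = 2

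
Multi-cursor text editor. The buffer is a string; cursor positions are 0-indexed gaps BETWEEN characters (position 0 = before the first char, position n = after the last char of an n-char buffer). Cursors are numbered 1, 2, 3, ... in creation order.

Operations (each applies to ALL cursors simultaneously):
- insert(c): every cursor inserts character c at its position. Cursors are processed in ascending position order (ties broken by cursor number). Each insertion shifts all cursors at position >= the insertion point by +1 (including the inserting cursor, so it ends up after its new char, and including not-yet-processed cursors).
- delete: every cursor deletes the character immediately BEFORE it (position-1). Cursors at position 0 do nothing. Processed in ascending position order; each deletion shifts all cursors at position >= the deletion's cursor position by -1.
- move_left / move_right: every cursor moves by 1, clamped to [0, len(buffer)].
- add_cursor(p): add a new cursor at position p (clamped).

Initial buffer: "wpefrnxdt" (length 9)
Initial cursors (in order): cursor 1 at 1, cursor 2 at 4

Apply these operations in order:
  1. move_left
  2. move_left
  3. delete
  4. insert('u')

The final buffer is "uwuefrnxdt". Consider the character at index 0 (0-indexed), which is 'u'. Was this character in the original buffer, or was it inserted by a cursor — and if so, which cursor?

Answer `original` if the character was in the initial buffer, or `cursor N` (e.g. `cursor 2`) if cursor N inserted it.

After op 1 (move_left): buffer="wpefrnxdt" (len 9), cursors c1@0 c2@3, authorship .........
After op 2 (move_left): buffer="wpefrnxdt" (len 9), cursors c1@0 c2@2, authorship .........
After op 3 (delete): buffer="wefrnxdt" (len 8), cursors c1@0 c2@1, authorship ........
After op 4 (insert('u')): buffer="uwuefrnxdt" (len 10), cursors c1@1 c2@3, authorship 1.2.......
Authorship (.=original, N=cursor N): 1 . 2 . . . . . . .
Index 0: author = 1

Answer: cursor 1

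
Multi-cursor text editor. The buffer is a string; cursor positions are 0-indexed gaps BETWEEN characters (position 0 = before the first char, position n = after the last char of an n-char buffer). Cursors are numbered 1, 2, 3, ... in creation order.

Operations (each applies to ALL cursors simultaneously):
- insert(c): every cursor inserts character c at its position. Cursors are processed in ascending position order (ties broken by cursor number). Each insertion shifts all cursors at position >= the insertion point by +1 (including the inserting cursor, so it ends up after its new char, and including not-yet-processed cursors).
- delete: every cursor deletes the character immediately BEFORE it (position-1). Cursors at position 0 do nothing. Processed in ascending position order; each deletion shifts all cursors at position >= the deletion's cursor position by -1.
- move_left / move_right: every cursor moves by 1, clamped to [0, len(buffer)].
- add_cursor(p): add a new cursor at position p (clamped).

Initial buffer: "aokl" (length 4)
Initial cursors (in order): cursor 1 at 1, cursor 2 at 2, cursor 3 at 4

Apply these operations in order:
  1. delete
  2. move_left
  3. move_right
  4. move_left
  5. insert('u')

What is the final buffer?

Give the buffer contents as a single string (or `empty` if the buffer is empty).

Answer: uuuk

Derivation:
After op 1 (delete): buffer="k" (len 1), cursors c1@0 c2@0 c3@1, authorship .
After op 2 (move_left): buffer="k" (len 1), cursors c1@0 c2@0 c3@0, authorship .
After op 3 (move_right): buffer="k" (len 1), cursors c1@1 c2@1 c3@1, authorship .
After op 4 (move_left): buffer="k" (len 1), cursors c1@0 c2@0 c3@0, authorship .
After op 5 (insert('u')): buffer="uuuk" (len 4), cursors c1@3 c2@3 c3@3, authorship 123.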